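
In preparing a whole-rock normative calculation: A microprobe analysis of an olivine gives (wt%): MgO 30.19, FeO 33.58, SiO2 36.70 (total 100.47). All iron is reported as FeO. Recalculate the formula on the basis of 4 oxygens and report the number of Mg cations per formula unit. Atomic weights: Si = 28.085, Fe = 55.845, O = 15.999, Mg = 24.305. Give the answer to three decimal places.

MgO (M=40.304): mol = 0.74906; Mg = 0.74906, O = 0.74906.
FeO (M=71.844): mol = 0.46740; Fe = 0.46740, O = 0.46740.
SiO2 (M=60.083): mol = 0.61082; Si = 0.61082, O = 1.22164.
ΣO = 2.43810; factor = 4/ΣO = 1.64062.
Mg apfu = 0.74906 × 1.64062 = 1.229.

1.229 Mg apfu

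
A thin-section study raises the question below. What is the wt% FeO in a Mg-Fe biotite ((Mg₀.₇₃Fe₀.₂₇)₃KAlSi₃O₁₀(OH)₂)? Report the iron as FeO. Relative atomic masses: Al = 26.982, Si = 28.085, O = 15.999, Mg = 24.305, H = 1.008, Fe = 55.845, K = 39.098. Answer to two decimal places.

13.14 wt%

M((Mg₀.₇₃Fe₀.₂₇)₃KAlSi₃O₁₀(OH)₂) = 442.801 g/mol; M(FeO) = 71.844 g/mol.
Moles FeO per formula unit = 0.81 Fe ÷ 1 = 0.8100.
FeO fraction = (0.8100 × 71.844) / 442.801 = 58.194/442.801 = 0.1314.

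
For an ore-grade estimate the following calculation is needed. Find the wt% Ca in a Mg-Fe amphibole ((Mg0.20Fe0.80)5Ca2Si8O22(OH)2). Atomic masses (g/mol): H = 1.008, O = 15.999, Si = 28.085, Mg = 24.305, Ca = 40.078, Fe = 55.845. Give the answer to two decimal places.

8.54 mass %

Formula mass = 1·24.305 + 4·55.845 + 2·40.078 + 8·28.085 + 24·15.999 + 2·1.008 = 938.513 g/mol, of which 80.156 g is Ca.
So Ca makes up 80.156/938.513 = 0.0854 of the mass, i.e. 8.54%.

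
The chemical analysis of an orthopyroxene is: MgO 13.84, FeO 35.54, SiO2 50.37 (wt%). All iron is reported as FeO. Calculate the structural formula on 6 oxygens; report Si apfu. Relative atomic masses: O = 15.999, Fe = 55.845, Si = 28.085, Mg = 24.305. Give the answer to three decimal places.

13.84 wt% MgO ÷ 40.304 g/mol = 0.34339 mol, giving 0.34339 Mg and 0.34339 O.
35.54 wt% FeO ÷ 71.844 g/mol = 0.49468 mol, giving 0.49468 Fe and 0.49468 O.
50.37 wt% SiO2 ÷ 60.083 g/mol = 0.83834 mol, giving 0.83834 Si and 1.67668 O.
Oxygen sums to 2.51475; scaling by 6/2.51475 = 2.38592 puts the formula on 6 O.
Si: 0.83834 × 2.38592 = 2.000 atoms per formula unit.

2.000 Si apfu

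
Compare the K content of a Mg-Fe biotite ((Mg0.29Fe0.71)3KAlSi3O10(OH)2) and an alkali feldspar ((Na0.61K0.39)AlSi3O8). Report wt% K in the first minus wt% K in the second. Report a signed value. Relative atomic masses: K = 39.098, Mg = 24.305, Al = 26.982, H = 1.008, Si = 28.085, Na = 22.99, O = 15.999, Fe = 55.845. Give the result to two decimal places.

2.39 percentage points

First mineral: 39.098 g K in 484.434 g formula = 8.07 wt% K.
Second mineral: 15.248 g K in 268.501 g formula = 5.68 wt% K.
8.07% − 5.68% gives a difference of 2.39 percentage points.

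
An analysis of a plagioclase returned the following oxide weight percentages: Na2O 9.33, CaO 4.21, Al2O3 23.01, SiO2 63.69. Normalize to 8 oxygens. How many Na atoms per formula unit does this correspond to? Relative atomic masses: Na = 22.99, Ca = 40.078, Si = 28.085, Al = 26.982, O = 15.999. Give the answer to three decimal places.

0.797 Na apfu

9.33 wt% Na2O ÷ 61.979 g/mol = 0.15053 mol, giving 0.30106 Na and 0.15053 O.
4.21 wt% CaO ÷ 56.077 g/mol = 0.07508 mol, giving 0.07508 Ca and 0.07508 O.
23.01 wt% Al2O3 ÷ 101.961 g/mol = 0.22567 mol, giving 0.45134 Al and 0.67701 O.
63.69 wt% SiO2 ÷ 60.083 g/mol = 1.06003 mol, giving 1.06003 Si and 2.12006 O.
Oxygen sums to 3.02268; scaling by 8/3.02268 = 2.64666 puts the formula on 8 O.
Na: 0.30106 × 2.64666 = 0.797 atoms per formula unit.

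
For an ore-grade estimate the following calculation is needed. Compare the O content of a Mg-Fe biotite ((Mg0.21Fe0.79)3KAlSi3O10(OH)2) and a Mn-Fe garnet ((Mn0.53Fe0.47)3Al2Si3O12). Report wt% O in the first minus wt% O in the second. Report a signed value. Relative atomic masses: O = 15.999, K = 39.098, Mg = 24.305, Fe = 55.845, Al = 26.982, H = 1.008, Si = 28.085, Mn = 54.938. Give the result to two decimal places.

0.34 percentage points

O in (Mg0.21Fe0.79)3KAlSi3O10(OH)2: molar mass 492.004 g/mol; 12×15.999 = 191.988 g → 39.02 wt%.
O in (Mn0.53Fe0.47)3Al2Si3O12: molar mass 496.300 g/mol; 12×15.999 = 191.988 g → 38.68 wt%.
Difference = 39.02 − 38.68 = 0.34 percentage points.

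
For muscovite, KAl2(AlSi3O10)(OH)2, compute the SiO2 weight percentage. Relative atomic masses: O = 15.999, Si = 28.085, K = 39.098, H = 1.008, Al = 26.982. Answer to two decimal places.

45.25 wt%

Molar mass of KAl2(AlSi3O10)(OH)2 = 1*39.098 + 3*26.982 + 3*28.085 + 12*15.999 + 2*1.008 = 398.303 g/mol.
Each formula unit contains 3 Si, equivalent to 3/1 = 3.0000 mol SiO2.
M(SiO2) = 1×28.085 + 2×15.999 = 60.083 g/mol.
Mass of SiO2 per formula unit = 3.0000 × 60.083 = 180.249 g.
SiO2 wt% = 180.249 / 398.303 × 100 = 45.25%.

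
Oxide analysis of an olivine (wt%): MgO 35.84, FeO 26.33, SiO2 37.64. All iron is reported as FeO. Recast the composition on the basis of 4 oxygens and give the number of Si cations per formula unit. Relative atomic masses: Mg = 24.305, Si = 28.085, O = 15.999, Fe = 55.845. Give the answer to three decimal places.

0.999 Si apfu

35.84 wt% MgO ÷ 40.304 g/mol = 0.88924 mol, giving 0.88924 Mg and 0.88924 O.
26.33 wt% FeO ÷ 71.844 g/mol = 0.36649 mol, giving 0.36649 Fe and 0.36649 O.
37.64 wt% SiO2 ÷ 60.083 g/mol = 0.62647 mol, giving 0.62647 Si and 1.25294 O.
Oxygen sums to 2.50867; scaling by 4/2.50867 = 1.59447 puts the formula on 4 O.
Si: 0.62647 × 1.59447 = 0.999 atoms per formula unit.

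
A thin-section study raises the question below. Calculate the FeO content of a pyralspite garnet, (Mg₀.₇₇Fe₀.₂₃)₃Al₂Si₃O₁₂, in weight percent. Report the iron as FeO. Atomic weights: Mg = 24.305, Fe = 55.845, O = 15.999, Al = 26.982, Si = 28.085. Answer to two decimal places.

11.67 wt%

Formula mass = 424.885 g/mol.
0.69 Fe → 0.6900 mol FeO per formula unit; M(FeO) = 71.844, so FeO mass = 49.572 g.
49.572/424.885 × 100 = 11.67 wt%.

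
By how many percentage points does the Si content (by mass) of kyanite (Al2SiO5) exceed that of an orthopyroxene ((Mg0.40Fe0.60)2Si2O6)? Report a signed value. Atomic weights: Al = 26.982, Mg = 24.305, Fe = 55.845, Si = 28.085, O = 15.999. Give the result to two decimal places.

Si in Al2SiO5: molar mass 162.044 g/mol; 1×28.085 = 28.085 g → 17.33 wt%.
Si in (Mg0.40Fe0.60)2Si2O6: molar mass 238.622 g/mol; 2×28.085 = 56.170 g → 23.54 wt%.
Difference = 17.33 − 23.54 = -6.21 percentage points.

-6.21 percentage points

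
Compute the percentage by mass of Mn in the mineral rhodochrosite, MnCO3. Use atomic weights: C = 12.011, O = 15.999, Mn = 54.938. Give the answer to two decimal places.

47.79 wt%

M(MnCO3) = 114.946 g/mol.
Mn contributes 1 × 54.938 = 54.938 g per mole.
54.938/114.946 = 0.4779 → 47.79%.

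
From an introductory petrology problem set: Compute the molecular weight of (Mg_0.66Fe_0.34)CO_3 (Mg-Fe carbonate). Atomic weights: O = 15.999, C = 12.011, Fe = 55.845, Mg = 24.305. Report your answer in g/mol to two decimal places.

95.04 g/mol

Mg: 0.66 × 24.305 = 16.0413
Fe: 0.34 × 55.845 = 18.9873
C: 1 × 12.011 = 12.0110
O: 3 × 15.999 = 47.9970
Summing the contributions gives the formula mass.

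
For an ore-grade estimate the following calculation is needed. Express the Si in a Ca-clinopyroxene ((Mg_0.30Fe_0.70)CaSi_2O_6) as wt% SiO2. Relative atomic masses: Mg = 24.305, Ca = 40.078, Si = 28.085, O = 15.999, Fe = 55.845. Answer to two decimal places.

Formula mass = 238.625 g/mol.
2 Si → 2.0000 mol SiO2 per formula unit; M(SiO2) = 60.083, so SiO2 mass = 120.166 g.
120.166/238.625 × 100 = 50.36 wt%.

50.36 wt%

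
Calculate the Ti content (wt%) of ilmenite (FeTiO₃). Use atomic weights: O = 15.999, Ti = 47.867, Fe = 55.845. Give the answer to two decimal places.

31.55 wt%

M(FeTiO₃) = 151.709 g/mol.
Ti contributes 1 × 47.867 = 47.867 g per mole.
47.867/151.709 = 0.3155 → 31.55%.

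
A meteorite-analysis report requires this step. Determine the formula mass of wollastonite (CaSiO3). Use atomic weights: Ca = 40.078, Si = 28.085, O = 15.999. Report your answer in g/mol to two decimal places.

M = 1*40.078 + 1*28.085 + 3*15.999

116.16 g/mol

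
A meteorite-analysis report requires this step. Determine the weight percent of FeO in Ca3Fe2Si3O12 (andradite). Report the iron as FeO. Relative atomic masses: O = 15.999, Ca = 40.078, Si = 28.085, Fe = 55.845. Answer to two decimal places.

28.28 wt%

Formula mass = 508.167 g/mol.
2 Fe → 2.0000 mol FeO per formula unit; M(FeO) = 71.844, so FeO mass = 143.688 g.
143.688/508.167 × 100 = 28.28 wt%.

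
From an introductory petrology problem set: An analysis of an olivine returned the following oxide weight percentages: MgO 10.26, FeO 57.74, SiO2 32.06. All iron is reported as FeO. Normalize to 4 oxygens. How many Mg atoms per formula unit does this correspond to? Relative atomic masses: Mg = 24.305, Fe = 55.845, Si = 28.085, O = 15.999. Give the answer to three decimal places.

0.479 Mg apfu

10.26 wt% MgO ÷ 40.304 g/mol = 0.25457 mol, giving 0.25457 Mg and 0.25457 O.
57.74 wt% FeO ÷ 71.844 g/mol = 0.80369 mol, giving 0.80369 Fe and 0.80369 O.
32.06 wt% SiO2 ÷ 60.083 g/mol = 0.53360 mol, giving 0.53360 Si and 1.06720 O.
Oxygen sums to 2.12546; scaling by 4/2.12546 = 1.88195 puts the formula on 4 O.
Mg: 0.25457 × 1.88195 = 0.479 atoms per formula unit.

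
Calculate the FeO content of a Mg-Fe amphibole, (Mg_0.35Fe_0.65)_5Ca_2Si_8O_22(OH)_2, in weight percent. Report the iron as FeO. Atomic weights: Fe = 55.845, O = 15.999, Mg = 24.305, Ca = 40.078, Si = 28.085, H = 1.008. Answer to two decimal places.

Formula mass = 914.858 g/mol.
3.25 Fe → 3.2500 mol FeO per formula unit; M(FeO) = 71.844, so FeO mass = 233.493 g.
233.493/914.858 × 100 = 25.52 wt%.

25.52 wt%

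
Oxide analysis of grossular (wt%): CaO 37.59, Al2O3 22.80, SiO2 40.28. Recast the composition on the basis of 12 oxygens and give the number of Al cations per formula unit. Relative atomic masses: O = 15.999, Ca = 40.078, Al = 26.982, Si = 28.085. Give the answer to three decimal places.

2.001 Al apfu

CaO: 37.59/56.077 = 0.67033 mol → 0.67033 mol Ca, 0.67033 mol O.
Al2O3: 22.80/101.961 = 0.22361 mol → 0.44722 mol Al, 0.67083 mol O.
SiO2: 40.28/60.083 = 0.67041 mol → 0.67041 mol Si, 1.34082 mol O.
Total oxygen = 2.68198 mol. Normalization factor = 12/2.68198 = 4.47431.
Al per 12 O = 0.44722 × 4.47431 = 2.001.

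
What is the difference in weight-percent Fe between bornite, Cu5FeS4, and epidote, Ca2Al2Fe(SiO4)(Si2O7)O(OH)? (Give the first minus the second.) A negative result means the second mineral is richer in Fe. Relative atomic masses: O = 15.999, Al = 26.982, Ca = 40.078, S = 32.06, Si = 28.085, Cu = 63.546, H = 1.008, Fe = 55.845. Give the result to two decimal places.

-0.43 percentage points

First mineral: 55.845 g Fe in 501.815 g formula = 11.13 wt% Fe.
Second mineral: 55.845 g Fe in 483.215 g formula = 11.56 wt% Fe.
11.13% − 11.56% gives a difference of -0.43 percentage points.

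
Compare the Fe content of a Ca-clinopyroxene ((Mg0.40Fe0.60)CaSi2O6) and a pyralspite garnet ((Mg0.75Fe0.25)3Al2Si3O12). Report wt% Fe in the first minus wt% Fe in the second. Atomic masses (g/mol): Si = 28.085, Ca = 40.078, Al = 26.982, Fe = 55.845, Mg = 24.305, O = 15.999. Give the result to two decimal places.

First mineral: 33.507 g Fe in 235.471 g formula = 14.23 wt% Fe.
Second mineral: 41.884 g Fe in 426.777 g formula = 9.81 wt% Fe.
14.23% − 9.81% gives a difference of 4.42 percentage points.

4.42 percentage points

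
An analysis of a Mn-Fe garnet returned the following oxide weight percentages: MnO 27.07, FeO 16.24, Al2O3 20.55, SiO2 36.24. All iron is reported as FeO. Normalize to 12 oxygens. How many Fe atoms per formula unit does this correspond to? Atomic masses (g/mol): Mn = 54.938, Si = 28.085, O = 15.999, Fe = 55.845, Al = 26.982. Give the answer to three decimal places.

1.122 Fe apfu

MnO: 27.07/70.937 = 0.38161 mol → 0.38161 mol Mn, 0.38161 mol O.
FeO: 16.24/71.844 = 0.22605 mol → 0.22605 mol Fe, 0.22605 mol O.
Al2O3: 20.55/101.961 = 0.20155 mol → 0.40310 mol Al, 0.60465 mol O.
SiO2: 36.24/60.083 = 0.60317 mol → 0.60317 mol Si, 1.20634 mol O.
Total oxygen = 2.41865 mol. Normalization factor = 12/2.41865 = 4.96145.
Fe per 12 O = 0.22605 × 4.96145 = 1.122.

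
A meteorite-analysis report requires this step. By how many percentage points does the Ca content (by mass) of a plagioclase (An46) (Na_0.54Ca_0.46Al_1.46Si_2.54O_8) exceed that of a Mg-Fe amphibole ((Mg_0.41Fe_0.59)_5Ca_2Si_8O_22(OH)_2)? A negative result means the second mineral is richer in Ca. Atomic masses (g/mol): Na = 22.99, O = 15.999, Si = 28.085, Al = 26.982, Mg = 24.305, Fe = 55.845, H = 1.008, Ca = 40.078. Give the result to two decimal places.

-2.01 percentage points

First mineral: 18.436 g Ca in 269.572 g formula = 6.84 wt% Ca.
Second mineral: 80.156 g Ca in 905.396 g formula = 8.85 wt% Ca.
6.84% − 8.85% gives a difference of -2.01 percentage points.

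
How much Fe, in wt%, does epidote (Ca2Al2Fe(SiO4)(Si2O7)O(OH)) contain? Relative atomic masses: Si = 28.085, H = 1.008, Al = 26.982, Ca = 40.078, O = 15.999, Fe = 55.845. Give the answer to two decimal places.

Molar mass of Ca2Al2Fe(SiO4)(Si2O7)O(OH): 2·40.078 + 2·26.982 + 1·55.845 + 3·28.085 + 13·15.999 + 1·1.008 = 483.215 g/mol.
Mass of Fe per formula unit: 1 × 55.845 = 55.845 g.
Weight fraction Fe = 55.845 / 483.215 = 0.1156.

11.56 wt%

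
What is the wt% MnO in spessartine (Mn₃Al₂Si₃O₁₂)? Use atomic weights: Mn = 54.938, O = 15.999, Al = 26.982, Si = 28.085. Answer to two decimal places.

42.99 wt%

Molar mass of Mn₃Al₂Si₃O₁₂ = 3×54.938 + 2×26.982 + 3×28.085 + 12×15.999 = 495.021 g/mol.
Each formula unit contains 3 Mn, equivalent to 3/1 = 3.0000 mol MnO.
M(MnO) = 1×54.938 + 1×15.999 = 70.937 g/mol.
Mass of MnO per formula unit = 3.0000 × 70.937 = 212.811 g.
MnO wt% = 212.811 / 495.021 × 100 = 42.99%.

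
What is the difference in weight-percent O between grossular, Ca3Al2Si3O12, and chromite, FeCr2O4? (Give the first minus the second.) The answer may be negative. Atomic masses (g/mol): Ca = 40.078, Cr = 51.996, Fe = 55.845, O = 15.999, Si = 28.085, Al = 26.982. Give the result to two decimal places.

O in Ca3Al2Si3O12: molar mass 450.441 g/mol; 12×15.999 = 191.988 g → 42.62 wt%.
O in FeCr2O4: molar mass 223.833 g/mol; 4×15.999 = 63.996 g → 28.59 wt%.
Difference = 42.62 − 28.59 = 14.03 percentage points.

14.03 percentage points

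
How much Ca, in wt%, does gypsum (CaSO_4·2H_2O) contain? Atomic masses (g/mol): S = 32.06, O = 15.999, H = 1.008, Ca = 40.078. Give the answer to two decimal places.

Molar mass of CaSO_4·2H_2O: 1×40.078 + 1×32.06 + 6×15.999 + 4×1.008 = 172.164 g/mol.
Mass of Ca per formula unit: 1 × 40.078 = 40.078 g.
Weight fraction Ca = 40.078 / 172.164 = 0.2328.

23.28 wt%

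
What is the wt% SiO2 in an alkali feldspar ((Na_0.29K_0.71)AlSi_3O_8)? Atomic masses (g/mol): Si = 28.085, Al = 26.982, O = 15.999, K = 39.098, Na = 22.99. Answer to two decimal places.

Molar mass of (Na_0.29K_0.71)AlSi_3O_8 = 0.29·22.99 + 0.71·39.098 + 1·26.982 + 3·28.085 + 8·15.999 = 273.656 g/mol.
Each formula unit contains 3 Si, equivalent to 3/1 = 3.0000 mol SiO2.
M(SiO2) = 1×28.085 + 2×15.999 = 60.083 g/mol.
Mass of SiO2 per formula unit = 3.0000 × 60.083 = 180.249 g.
SiO2 wt% = 180.249 / 273.656 × 100 = 65.87%.

65.87 wt%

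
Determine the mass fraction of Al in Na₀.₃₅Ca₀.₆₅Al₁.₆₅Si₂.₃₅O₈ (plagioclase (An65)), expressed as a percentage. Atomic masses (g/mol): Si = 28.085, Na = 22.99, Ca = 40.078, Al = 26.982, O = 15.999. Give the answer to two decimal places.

Formula mass = 0.35×22.99 + 0.65×40.078 + 1.65×26.982 + 2.35×28.085 + 8×15.999 = 272.609 g/mol, of which 44.520 g is Al.
So Al makes up 44.520/272.609 = 0.1633 of the mass, i.e. 16.33%.

16.33 mass %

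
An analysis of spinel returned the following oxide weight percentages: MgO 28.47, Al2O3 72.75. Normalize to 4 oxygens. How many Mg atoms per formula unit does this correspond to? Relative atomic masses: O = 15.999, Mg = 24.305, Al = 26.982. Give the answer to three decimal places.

0.992 Mg apfu

28.47 wt% MgO ÷ 40.304 g/mol = 0.70638 mol, giving 0.70638 Mg and 0.70638 O.
72.75 wt% Al2O3 ÷ 101.961 g/mol = 0.71351 mol, giving 1.42702 Al and 2.14053 O.
Oxygen sums to 2.84691; scaling by 4/2.84691 = 1.40503 puts the formula on 4 O.
Mg: 0.70638 × 1.40503 = 0.992 atoms per formula unit.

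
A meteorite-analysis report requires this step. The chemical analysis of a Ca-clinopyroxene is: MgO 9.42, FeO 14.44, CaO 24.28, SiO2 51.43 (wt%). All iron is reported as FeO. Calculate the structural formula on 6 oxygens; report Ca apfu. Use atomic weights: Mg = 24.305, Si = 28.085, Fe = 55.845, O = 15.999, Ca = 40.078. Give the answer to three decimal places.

1.007 Ca apfu

MgO (M=40.304): mol = 0.23372; Mg = 0.23372, O = 0.23372.
FeO (M=71.844): mol = 0.20099; Fe = 0.20099, O = 0.20099.
CaO (M=56.077): mol = 0.43298; Ca = 0.43298, O = 0.43298.
SiO2 (M=60.083): mol = 0.85598; Si = 0.85598, O = 1.71196.
ΣO = 2.57965; factor = 6/ΣO = 2.32590.
Ca apfu = 0.43298 × 2.32590 = 1.007.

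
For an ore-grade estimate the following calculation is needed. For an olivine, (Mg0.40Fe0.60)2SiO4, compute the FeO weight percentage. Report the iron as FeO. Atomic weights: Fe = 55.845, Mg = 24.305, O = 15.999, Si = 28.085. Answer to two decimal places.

M((Mg0.40Fe0.60)2SiO4) = 178.539 g/mol; M(FeO) = 71.844 g/mol.
Moles FeO per formula unit = 1.20 Fe ÷ 1 = 1.2000.
FeO fraction = (1.2000 × 71.844) / 178.539 = 86.213/178.539 = 0.4829.

48.29 wt%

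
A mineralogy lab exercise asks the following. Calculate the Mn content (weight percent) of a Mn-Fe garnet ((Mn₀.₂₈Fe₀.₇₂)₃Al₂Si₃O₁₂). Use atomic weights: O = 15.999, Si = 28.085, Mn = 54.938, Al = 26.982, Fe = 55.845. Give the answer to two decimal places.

9.29 weight percent

M((Mn₀.₂₈Fe₀.₇₂)₃Al₂Si₃O₁₂) = 496.980 g/mol.
Mn contributes 0.84 × 54.938 = 46.148 g per mole.
46.148/496.980 = 0.0929 → 9.29%.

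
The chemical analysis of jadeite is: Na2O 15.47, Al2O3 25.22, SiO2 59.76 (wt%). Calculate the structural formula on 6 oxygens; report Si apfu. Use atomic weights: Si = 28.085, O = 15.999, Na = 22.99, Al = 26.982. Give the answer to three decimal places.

2.002 Si apfu

15.47 wt% Na2O ÷ 61.979 g/mol = 0.24960 mol, giving 0.49920 Na and 0.24960 O.
25.22 wt% Al2O3 ÷ 101.961 g/mol = 0.24735 mol, giving 0.49470 Al and 0.74205 O.
59.76 wt% SiO2 ÷ 60.083 g/mol = 0.99462 mol, giving 0.99462 Si and 1.98924 O.
Oxygen sums to 2.98089; scaling by 6/2.98089 = 2.01282 puts the formula on 6 O.
Si: 0.99462 × 2.01282 = 2.002 atoms per formula unit.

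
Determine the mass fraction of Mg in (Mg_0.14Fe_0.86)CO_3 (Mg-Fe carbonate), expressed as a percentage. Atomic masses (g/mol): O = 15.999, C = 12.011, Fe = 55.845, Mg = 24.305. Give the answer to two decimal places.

M((Mg_0.14Fe_0.86)CO_3) = 111.437 g/mol.
Mg contributes 0.14 × 24.305 = 3.403 g per mole.
3.403/111.437 = 0.0305 → 3.05%.

3.05 wt%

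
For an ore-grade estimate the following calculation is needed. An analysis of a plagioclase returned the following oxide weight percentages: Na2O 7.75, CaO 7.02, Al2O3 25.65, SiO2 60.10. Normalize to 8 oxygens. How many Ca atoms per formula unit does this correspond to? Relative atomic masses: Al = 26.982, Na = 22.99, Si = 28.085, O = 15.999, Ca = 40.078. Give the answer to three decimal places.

Na2O (M=61.979): mol = 0.12504; Na = 0.25008, O = 0.12504.
CaO (M=56.077): mol = 0.12519; Ca = 0.12519, O = 0.12519.
Al2O3 (M=101.961): mol = 0.25157; Al = 0.50314, O = 0.75471.
SiO2 (M=60.083): mol = 1.00028; Si = 1.00028, O = 2.00056.
ΣO = 3.00550; factor = 8/ΣO = 2.66179.
Ca apfu = 0.12519 × 2.66179 = 0.333.

0.333 Ca apfu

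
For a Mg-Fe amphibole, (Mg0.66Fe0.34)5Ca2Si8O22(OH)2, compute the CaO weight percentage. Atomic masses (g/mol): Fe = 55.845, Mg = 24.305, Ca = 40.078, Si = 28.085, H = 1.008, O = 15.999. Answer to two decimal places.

12.95 wt%

M((Mg0.66Fe0.34)5Ca2Si8O22(OH)2) = 865.971 g/mol; M(CaO) = 56.077 g/mol.
Moles CaO per formula unit = 2 Ca ÷ 1 = 2.0000.
CaO fraction = (2.0000 × 56.077) / 865.971 = 112.154/865.971 = 0.1295.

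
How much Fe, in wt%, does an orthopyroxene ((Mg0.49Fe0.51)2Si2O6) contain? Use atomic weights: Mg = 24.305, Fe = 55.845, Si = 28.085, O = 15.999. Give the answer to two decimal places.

24.45 wt%

M((Mg0.49Fe0.51)2Si2O6) = 232.945 g/mol.
Fe contributes 1.02 × 55.845 = 56.962 g per mole.
56.962/232.945 = 0.2445 → 24.45%.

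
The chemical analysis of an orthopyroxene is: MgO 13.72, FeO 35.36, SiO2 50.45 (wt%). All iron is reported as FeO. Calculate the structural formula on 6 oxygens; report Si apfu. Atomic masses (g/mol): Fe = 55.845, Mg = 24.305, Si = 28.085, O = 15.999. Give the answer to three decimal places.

2.006 Si apfu

13.72 wt% MgO ÷ 40.304 g/mol = 0.34041 mol, giving 0.34041 Mg and 0.34041 O.
35.36 wt% FeO ÷ 71.844 g/mol = 0.49218 mol, giving 0.49218 Fe and 0.49218 O.
50.45 wt% SiO2 ÷ 60.083 g/mol = 0.83967 mol, giving 0.83967 Si and 1.67934 O.
Oxygen sums to 2.51193; scaling by 6/2.51193 = 2.38860 puts the formula on 6 O.
Si: 0.83967 × 2.38860 = 2.006 atoms per formula unit.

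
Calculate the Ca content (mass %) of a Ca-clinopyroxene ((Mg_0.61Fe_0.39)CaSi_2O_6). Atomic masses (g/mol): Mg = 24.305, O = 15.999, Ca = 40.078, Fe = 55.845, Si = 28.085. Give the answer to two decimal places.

17.51 mass %

Molar mass of (Mg_0.61Fe_0.39)CaSi_2O_6: 0.61×24.305 + 0.39×55.845 + 1×40.078 + 2×28.085 + 6×15.999 = 228.848 g/mol.
Mass of Ca per formula unit: 1 × 40.078 = 40.078 g.
Weight fraction Ca = 40.078 / 228.848 = 0.1751.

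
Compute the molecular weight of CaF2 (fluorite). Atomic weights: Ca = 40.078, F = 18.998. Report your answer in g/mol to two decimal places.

M = 1·40.078 + 2·18.998

78.07 g/mol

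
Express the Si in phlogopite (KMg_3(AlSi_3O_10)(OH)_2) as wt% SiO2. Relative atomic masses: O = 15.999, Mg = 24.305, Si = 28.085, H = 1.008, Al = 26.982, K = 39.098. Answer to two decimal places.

Molar mass of KMg_3(AlSi_3O_10)(OH)_2 = 1·39.098 + 3·24.305 + 1·26.982 + 3·28.085 + 12·15.999 + 2·1.008 = 417.254 g/mol.
Each formula unit contains 3 Si, equivalent to 3/1 = 3.0000 mol SiO2.
M(SiO2) = 1×28.085 + 2×15.999 = 60.083 g/mol.
Mass of SiO2 per formula unit = 3.0000 × 60.083 = 180.249 g.
SiO2 wt% = 180.249 / 417.254 × 100 = 43.20%.

43.20 wt%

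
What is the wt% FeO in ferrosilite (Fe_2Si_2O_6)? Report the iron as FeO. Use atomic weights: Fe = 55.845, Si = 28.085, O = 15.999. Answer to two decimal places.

54.46 wt%

Formula mass = 263.854 g/mol.
2 Fe → 2.0000 mol FeO per formula unit; M(FeO) = 71.844, so FeO mass = 143.688 g.
143.688/263.854 × 100 = 54.46 wt%.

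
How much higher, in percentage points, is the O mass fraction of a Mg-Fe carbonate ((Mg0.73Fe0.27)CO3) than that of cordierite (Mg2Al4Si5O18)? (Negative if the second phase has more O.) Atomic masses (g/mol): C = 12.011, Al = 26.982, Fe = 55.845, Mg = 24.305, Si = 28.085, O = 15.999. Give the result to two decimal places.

First mineral: 47.997 g O in 92.829 g formula = 51.70 wt% O.
Second mineral: 287.982 g O in 584.945 g formula = 49.23 wt% O.
51.70% − 49.23% gives a difference of 2.47 percentage points.

2.47 percentage points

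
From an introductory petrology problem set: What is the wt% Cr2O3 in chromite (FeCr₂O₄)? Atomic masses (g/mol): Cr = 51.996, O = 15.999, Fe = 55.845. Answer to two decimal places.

67.90 wt%

Formula mass = 223.833 g/mol.
2 Cr → 1.0000 mol Cr2O3 per formula unit; M(Cr2O3) = 151.989, so Cr2O3 mass = 151.989 g.
151.989/223.833 × 100 = 67.90 wt%.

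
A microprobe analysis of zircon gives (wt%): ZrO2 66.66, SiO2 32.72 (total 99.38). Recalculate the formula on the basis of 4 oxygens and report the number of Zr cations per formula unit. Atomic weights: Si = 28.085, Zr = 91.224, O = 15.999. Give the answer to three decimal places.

0.997 Zr apfu

66.66 wt% ZrO2 ÷ 123.222 g/mol = 0.54097 mol, giving 0.54097 Zr and 1.08194 O.
32.72 wt% SiO2 ÷ 60.083 g/mol = 0.54458 mol, giving 0.54458 Si and 1.08916 O.
Oxygen sums to 2.17110; scaling by 4/2.17110 = 1.84238 puts the formula on 4 O.
Zr: 0.54097 × 1.84238 = 0.997 atoms per formula unit.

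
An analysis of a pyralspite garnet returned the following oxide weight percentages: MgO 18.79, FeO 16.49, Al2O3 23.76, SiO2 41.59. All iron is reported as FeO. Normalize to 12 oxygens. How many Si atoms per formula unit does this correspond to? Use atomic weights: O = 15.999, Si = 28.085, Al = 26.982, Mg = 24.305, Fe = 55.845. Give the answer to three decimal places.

2.989 Si apfu

MgO: 18.79/40.304 = 0.46621 mol → 0.46621 mol Mg, 0.46621 mol O.
FeO: 16.49/71.844 = 0.22953 mol → 0.22953 mol Fe, 0.22953 mol O.
Al2O3: 23.76/101.961 = 0.23303 mol → 0.46606 mol Al, 0.69909 mol O.
SiO2: 41.59/60.083 = 0.69221 mol → 0.69221 mol Si, 1.38442 mol O.
Total oxygen = 2.77925 mol. Normalization factor = 12/2.77925 = 4.31771.
Si per 12 O = 0.69221 × 4.31771 = 2.989.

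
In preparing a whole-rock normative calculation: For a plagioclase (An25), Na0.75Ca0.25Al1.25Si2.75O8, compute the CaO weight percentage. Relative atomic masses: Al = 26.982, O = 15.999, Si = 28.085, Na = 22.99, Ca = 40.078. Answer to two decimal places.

5.27 wt%

Formula mass = 266.215 g/mol.
0.25 Ca → 0.2500 mol CaO per formula unit; M(CaO) = 56.077, so CaO mass = 14.019 g.
14.019/266.215 × 100 = 5.27 wt%.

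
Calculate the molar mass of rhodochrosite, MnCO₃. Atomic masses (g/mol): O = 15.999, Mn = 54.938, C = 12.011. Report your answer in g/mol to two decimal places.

The formula mass is the sum 1(54.938) + 1(12.011) + 3(15.999).

114.95 g/mol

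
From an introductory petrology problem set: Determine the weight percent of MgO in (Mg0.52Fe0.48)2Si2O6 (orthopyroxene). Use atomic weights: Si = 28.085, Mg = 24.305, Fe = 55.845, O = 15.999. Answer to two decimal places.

M((Mg0.52Fe0.48)2Si2O6) = 231.052 g/mol; M(MgO) = 40.304 g/mol.
Moles MgO per formula unit = 1.04 Mg ÷ 1 = 1.0400.
MgO fraction = (1.0400 × 40.304) / 231.052 = 41.916/231.052 = 0.1814.

18.14 wt%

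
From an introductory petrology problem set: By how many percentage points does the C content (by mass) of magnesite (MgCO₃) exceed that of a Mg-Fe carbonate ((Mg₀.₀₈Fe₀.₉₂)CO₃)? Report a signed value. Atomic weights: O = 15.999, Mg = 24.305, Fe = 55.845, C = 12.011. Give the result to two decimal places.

3.65 percentage points

First mineral: 12.011 g C in 84.313 g formula = 14.25 wt% C.
Second mineral: 12.011 g C in 113.330 g formula = 10.60 wt% C.
14.25% − 10.60% gives a difference of 3.65 percentage points.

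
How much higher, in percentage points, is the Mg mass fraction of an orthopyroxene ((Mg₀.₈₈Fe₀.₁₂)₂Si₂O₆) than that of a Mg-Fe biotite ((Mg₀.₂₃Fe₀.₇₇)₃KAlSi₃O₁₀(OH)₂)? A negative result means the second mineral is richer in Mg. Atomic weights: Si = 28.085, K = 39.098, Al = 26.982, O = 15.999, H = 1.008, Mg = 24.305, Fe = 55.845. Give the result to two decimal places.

17.11 percentage points

Mg in (Mg₀.₈₈Fe₀.₁₂)₂Si₂O₆: molar mass 208.344 g/mol; 1.76×24.305 = 42.777 g → 20.53 wt%.
Mg in (Mg₀.₂₃Fe₀.₇₇)₃KAlSi₃O₁₀(OH)₂: molar mass 490.111 g/mol; 0.69×24.305 = 16.770 g → 3.42 wt%.
Difference = 20.53 − 3.42 = 17.11 percentage points.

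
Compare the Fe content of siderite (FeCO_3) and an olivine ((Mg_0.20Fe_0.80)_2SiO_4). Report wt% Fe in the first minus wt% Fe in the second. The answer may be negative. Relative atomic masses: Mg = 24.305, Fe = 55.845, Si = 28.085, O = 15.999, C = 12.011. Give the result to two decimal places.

1.46 percentage points

First mineral: 55.845 g Fe in 115.853 g formula = 48.20 wt% Fe.
Second mineral: 89.352 g Fe in 191.155 g formula = 46.74 wt% Fe.
48.20% − 46.74% gives a difference of 1.46 percentage points.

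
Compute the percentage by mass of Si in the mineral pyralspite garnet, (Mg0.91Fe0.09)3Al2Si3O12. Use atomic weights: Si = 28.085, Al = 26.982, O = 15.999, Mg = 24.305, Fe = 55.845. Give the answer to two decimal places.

Molar mass of (Mg0.91Fe0.09)3Al2Si3O12: 2.73*24.305 + 0.27*55.845 + 2*26.982 + 3*28.085 + 12*15.999 = 411.638 g/mol.
Mass of Si per formula unit: 3 × 28.085 = 84.255 g.
Weight fraction Si = 84.255 / 411.638 = 0.2047.

20.47 weight percent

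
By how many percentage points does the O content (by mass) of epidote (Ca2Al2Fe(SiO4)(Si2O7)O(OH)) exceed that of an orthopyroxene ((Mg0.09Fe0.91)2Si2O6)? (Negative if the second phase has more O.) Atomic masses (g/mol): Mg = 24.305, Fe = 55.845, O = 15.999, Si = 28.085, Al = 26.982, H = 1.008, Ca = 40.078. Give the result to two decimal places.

5.86 percentage points

O in Ca2Al2Fe(SiO4)(Si2O7)O(OH): molar mass 483.215 g/mol; 13×15.999 = 207.987 g → 43.04 wt%.
O in (Mg0.09Fe0.91)2Si2O6: molar mass 258.177 g/mol; 6×15.999 = 95.994 g → 37.18 wt%.
Difference = 43.04 − 37.18 = 5.86 percentage points.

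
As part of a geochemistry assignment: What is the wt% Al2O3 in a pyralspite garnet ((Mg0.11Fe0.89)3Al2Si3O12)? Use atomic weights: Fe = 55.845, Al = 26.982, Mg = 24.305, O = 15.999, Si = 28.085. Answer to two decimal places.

Formula mass = 487.334 g/mol.
2 Al → 1.0000 mol Al2O3 per formula unit; M(Al2O3) = 101.961, so Al2O3 mass = 101.961 g.
101.961/487.334 × 100 = 20.92 wt%.

20.92 wt%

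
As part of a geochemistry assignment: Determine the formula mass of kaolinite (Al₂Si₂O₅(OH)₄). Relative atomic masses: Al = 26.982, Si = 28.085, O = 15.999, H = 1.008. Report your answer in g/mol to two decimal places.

The formula mass is the sum 2×26.982 + 2×28.085 + 9×15.999 + 4×1.008.

258.16 g/mol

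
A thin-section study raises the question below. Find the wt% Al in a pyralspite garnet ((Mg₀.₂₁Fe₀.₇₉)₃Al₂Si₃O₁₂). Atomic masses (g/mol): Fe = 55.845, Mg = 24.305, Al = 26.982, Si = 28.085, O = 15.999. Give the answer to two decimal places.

11.29 weight percent

Formula mass = 0.63·24.305 + 2.37·55.845 + 2·26.982 + 3·28.085 + 12·15.999 = 477.872 g/mol, of which 53.964 g is Al.
So Al makes up 53.964/477.872 = 0.1129 of the mass, i.e. 11.29%.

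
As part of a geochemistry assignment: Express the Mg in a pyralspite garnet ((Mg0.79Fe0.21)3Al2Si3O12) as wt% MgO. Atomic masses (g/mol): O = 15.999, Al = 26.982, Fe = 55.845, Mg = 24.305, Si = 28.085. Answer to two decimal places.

22.58 wt%

Formula mass = 422.992 g/mol.
2.37 Mg → 2.3700 mol MgO per formula unit; M(MgO) = 40.304, so MgO mass = 95.520 g.
95.520/422.992 × 100 = 22.58 wt%.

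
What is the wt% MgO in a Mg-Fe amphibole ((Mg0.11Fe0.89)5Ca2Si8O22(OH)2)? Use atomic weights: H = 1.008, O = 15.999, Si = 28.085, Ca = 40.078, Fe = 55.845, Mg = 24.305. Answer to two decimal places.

2.33 wt%

Molar mass of (Mg0.11Fe0.89)5Ca2Si8O22(OH)2 = 0.55*24.305 + 4.45*55.845 + 2*40.078 + 8*28.085 + 24*15.999 + 2*1.008 = 952.706 g/mol.
Each formula unit contains 0.55 Mg, equivalent to 0.55/1 = 0.5500 mol MgO.
M(MgO) = 1×24.305 + 1×15.999 = 40.304 g/mol.
Mass of MgO per formula unit = 0.5500 × 40.304 = 22.167 g.
MgO wt% = 22.167 / 952.706 × 100 = 2.33%.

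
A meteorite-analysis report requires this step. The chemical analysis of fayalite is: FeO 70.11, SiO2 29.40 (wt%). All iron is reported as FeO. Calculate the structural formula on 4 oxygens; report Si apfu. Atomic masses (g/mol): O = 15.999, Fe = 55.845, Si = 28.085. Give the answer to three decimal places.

FeO (M=71.844): mol = 0.97586; Fe = 0.97586, O = 0.97586.
SiO2 (M=60.083): mol = 0.48932; Si = 0.48932, O = 0.97864.
ΣO = 1.95450; factor = 4/ΣO = 2.04656.
Si apfu = 0.48932 × 2.04656 = 1.001.

1.001 Si apfu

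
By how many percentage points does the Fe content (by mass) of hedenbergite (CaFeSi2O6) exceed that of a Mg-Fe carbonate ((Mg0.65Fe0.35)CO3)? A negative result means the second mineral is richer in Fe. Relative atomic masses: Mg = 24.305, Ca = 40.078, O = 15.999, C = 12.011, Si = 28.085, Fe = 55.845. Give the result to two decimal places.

2.01 percentage points

First mineral: 55.845 g Fe in 248.087 g formula = 22.51 wt% Fe.
Second mineral: 19.546 g Fe in 95.352 g formula = 20.50 wt% Fe.
22.51% − 20.50% gives a difference of 2.01 percentage points.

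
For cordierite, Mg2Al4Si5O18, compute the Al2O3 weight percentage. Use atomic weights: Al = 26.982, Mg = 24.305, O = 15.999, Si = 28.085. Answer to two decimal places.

34.86 wt%

Formula mass = 584.945 g/mol.
4 Al → 2.0000 mol Al2O3 per formula unit; M(Al2O3) = 101.961, so Al2O3 mass = 203.922 g.
203.922/584.945 × 100 = 34.86 wt%.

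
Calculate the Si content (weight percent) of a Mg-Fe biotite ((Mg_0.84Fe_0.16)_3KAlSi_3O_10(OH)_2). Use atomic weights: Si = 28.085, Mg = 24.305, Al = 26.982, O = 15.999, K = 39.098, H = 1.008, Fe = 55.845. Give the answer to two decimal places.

19.49 weight percent

Molar mass of (Mg_0.84Fe_0.16)_3KAlSi_3O_10(OH)_2: 2.52·24.305 + 0.48·55.845 + 1·39.098 + 1·26.982 + 3·28.085 + 12·15.999 + 2·1.008 = 432.393 g/mol.
Mass of Si per formula unit: 3 × 28.085 = 84.255 g.
Weight fraction Si = 84.255 / 432.393 = 0.1949.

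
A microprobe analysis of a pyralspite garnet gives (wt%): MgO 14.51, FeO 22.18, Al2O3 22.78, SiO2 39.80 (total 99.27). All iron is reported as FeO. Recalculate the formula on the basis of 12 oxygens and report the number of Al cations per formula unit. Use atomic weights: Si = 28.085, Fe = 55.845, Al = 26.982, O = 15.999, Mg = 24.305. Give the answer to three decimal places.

14.51 wt% MgO ÷ 40.304 g/mol = 0.36001 mol, giving 0.36001 Mg and 0.36001 O.
22.18 wt% FeO ÷ 71.844 g/mol = 0.30872 mol, giving 0.30872 Fe and 0.30872 O.
22.78 wt% Al2O3 ÷ 101.961 g/mol = 0.22342 mol, giving 0.44684 Al and 0.67026 O.
39.80 wt% SiO2 ÷ 60.083 g/mol = 0.66242 mol, giving 0.66242 Si and 1.32484 O.
Oxygen sums to 2.66383; scaling by 12/2.66383 = 4.50479 puts the formula on 12 O.
Al: 0.44684 × 4.50479 = 2.013 atoms per formula unit.

2.013 Al apfu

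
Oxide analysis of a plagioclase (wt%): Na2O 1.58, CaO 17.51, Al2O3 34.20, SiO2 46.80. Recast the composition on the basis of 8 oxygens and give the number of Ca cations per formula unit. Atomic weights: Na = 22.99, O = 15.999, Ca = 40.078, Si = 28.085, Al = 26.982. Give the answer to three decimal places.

Na2O: 1.58/61.979 = 0.02549 mol → 0.05098 mol Na, 0.02549 mol O.
CaO: 17.51/56.077 = 0.31225 mol → 0.31225 mol Ca, 0.31225 mol O.
Al2O3: 34.20/101.961 = 0.33542 mol → 0.67084 mol Al, 1.00626 mol O.
SiO2: 46.80/60.083 = 0.77892 mol → 0.77892 mol Si, 1.55784 mol O.
Total oxygen = 2.90184 mol. Normalization factor = 8/2.90184 = 2.75687.
Ca per 8 O = 0.31225 × 2.75687 = 0.861.

0.861 Ca apfu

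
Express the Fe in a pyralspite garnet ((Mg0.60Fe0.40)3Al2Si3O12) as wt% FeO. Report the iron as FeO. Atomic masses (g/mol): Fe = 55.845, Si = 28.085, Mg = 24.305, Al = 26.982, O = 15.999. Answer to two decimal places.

M((Mg0.60Fe0.40)3Al2Si3O12) = 440.970 g/mol; M(FeO) = 71.844 g/mol.
Moles FeO per formula unit = 1.20 Fe ÷ 1 = 1.2000.
FeO fraction = (1.2000 × 71.844) / 440.970 = 86.213/440.970 = 0.1955.

19.55 wt%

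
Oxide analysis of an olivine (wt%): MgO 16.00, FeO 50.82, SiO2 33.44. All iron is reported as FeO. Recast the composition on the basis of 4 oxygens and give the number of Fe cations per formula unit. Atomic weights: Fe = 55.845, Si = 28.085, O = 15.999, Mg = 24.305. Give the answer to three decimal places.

MgO (M=40.304): mol = 0.39698; Mg = 0.39698, O = 0.39698.
FeO (M=71.844): mol = 0.70737; Fe = 0.70737, O = 0.70737.
SiO2 (M=60.083): mol = 0.55656; Si = 0.55656, O = 1.11312.
ΣO = 2.21747; factor = 4/ΣO = 1.80386.
Fe apfu = 0.70737 × 1.80386 = 1.276.

1.276 Fe apfu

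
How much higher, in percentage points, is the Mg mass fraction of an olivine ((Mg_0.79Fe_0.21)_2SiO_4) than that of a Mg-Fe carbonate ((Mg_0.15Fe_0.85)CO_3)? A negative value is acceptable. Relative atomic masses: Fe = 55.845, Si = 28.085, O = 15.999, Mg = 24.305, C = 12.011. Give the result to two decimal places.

21.67 percentage points

First mineral: 38.402 g Mg in 153.938 g formula = 24.95 wt% Mg.
Second mineral: 3.646 g Mg in 111.122 g formula = 3.28 wt% Mg.
24.95% − 3.28% gives a difference of 21.67 percentage points.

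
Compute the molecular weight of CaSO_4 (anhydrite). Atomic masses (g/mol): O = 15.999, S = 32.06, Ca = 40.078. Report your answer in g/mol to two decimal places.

The formula mass is the sum 1*40.078 + 1*32.06 + 4*15.999.

136.13 g/mol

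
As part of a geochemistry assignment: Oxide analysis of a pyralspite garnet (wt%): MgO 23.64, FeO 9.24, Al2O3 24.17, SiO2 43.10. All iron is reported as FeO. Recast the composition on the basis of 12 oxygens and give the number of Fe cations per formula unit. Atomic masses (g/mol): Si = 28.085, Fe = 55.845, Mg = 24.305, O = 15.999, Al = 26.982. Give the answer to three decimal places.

0.539 Fe apfu

MgO: 23.64/40.304 = 0.58654 mol → 0.58654 mol Mg, 0.58654 mol O.
FeO: 9.24/71.844 = 0.12861 mol → 0.12861 mol Fe, 0.12861 mol O.
Al2O3: 24.17/101.961 = 0.23705 mol → 0.47410 mol Al, 0.71115 mol O.
SiO2: 43.10/60.083 = 0.71734 mol → 0.71734 mol Si, 1.43468 mol O.
Total oxygen = 2.86098 mol. Normalization factor = 12/2.86098 = 4.19437.
Fe per 12 O = 0.12861 × 4.19437 = 0.539.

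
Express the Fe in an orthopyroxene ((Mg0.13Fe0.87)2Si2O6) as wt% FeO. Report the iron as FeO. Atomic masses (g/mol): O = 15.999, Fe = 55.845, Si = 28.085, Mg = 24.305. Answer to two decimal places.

48.90 wt%

Molar mass of (Mg0.13Fe0.87)2Si2O6 = 0.26*24.305 + 1.74*55.845 + 2*28.085 + 6*15.999 = 255.654 g/mol.
Each formula unit contains 1.74 Fe, equivalent to 1.74/1 = 1.7400 mol FeO.
M(FeO) = 1×55.845 + 1×15.999 = 71.844 g/mol.
Mass of FeO per formula unit = 1.7400 × 71.844 = 125.009 g.
FeO wt% = 125.009 / 255.654 × 100 = 48.90%.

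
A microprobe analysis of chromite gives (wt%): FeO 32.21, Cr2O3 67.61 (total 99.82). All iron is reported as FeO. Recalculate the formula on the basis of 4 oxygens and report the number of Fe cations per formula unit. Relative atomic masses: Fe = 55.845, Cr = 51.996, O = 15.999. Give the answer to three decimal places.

FeO (M=71.844): mol = 0.44833; Fe = 0.44833, O = 0.44833.
Cr2O3 (M=151.989): mol = 0.44483; Cr = 0.88966, O = 1.33449.
ΣO = 1.78282; factor = 4/ΣO = 2.24364.
Fe apfu = 0.44833 × 2.24364 = 1.006.

1.006 Fe apfu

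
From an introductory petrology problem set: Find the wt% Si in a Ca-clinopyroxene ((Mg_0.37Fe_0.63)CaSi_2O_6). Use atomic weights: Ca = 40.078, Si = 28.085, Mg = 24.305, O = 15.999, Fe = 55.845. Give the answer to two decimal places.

Formula mass = 0.37*24.305 + 0.63*55.845 + 1*40.078 + 2*28.085 + 6*15.999 = 236.417 g/mol, of which 56.170 g is Si.
So Si makes up 56.170/236.417 = 0.2376 of the mass, i.e. 23.76%.

23.76 wt%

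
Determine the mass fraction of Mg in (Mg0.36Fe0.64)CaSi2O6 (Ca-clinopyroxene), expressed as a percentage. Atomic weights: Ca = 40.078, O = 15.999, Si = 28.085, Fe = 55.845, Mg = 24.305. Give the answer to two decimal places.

3.70 weight percent

M((Mg0.36Fe0.64)CaSi2O6) = 236.733 g/mol.
Mg contributes 0.36 × 24.305 = 8.750 g per mole.
8.750/236.733 = 0.0370 → 3.70%.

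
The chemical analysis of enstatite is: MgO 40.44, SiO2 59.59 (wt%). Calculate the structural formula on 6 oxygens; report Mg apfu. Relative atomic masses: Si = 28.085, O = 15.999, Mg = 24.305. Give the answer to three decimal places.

40.44 wt% MgO ÷ 40.304 g/mol = 1.00337 mol, giving 1.00337 Mg and 1.00337 O.
59.59 wt% SiO2 ÷ 60.083 g/mol = 0.99179 mol, giving 0.99179 Si and 1.98358 O.
Oxygen sums to 2.98695; scaling by 6/2.98695 = 2.00874 puts the formula on 6 O.
Mg: 1.00337 × 2.00874 = 2.016 atoms per formula unit.

2.016 Mg apfu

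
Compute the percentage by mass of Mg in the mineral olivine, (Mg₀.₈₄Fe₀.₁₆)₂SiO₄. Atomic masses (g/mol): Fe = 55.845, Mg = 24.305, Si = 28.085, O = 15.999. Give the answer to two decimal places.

Molar mass of (Mg₀.₈₄Fe₀.₁₆)₂SiO₄: 1.68·24.305 + 0.32·55.845 + 1·28.085 + 4·15.999 = 150.784 g/mol.
Mass of Mg per formula unit: 1.68 × 24.305 = 40.832 g.
Weight fraction Mg = 40.832 / 150.784 = 0.2708.

27.08 weight percent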